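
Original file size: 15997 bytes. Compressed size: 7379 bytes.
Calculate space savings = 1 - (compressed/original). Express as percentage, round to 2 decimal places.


ratio = compressed/original = 7379/15997 = 0.461274
savings = 1 - ratio = 1 - 0.461274 = 0.538726
as a percentage: 0.538726 * 100 = 53.87%

Space savings = 1 - 7379/15997 = 53.87%


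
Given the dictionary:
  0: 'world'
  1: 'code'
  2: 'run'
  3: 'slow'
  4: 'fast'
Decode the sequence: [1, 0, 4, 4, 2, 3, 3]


Look up each index in the dictionary:
  1 -> 'code'
  0 -> 'world'
  4 -> 'fast'
  4 -> 'fast'
  2 -> 'run'
  3 -> 'slow'
  3 -> 'slow'

Decoded: "code world fast fast run slow slow"


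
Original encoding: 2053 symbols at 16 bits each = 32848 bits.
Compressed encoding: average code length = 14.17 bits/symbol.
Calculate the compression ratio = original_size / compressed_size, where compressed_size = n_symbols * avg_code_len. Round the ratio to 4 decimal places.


original_size = n_symbols * orig_bits = 2053 * 16 = 32848 bits
compressed_size = n_symbols * avg_code_len = 2053 * 14.17 = 29091.01 bits
ratio = original_size / compressed_size = 32848 / 29091.01 = 1.1291

Compression ratio = 1.1291


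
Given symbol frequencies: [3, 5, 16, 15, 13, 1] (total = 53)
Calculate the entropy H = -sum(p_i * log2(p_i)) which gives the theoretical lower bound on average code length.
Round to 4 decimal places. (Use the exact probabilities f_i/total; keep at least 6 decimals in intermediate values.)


Per-symbol terms -p_i * log2(p_i) with p_i = f_i/53:
  p = 3/53 = 0.056604: log2(p) = -4.142958, -p*log2(p) = 0.234507
  p = 5/53 = 0.094340: log2(p) = -3.405992, -p*log2(p) = 0.321320
  p = 16/53 = 0.301887: log2(p) = -1.727920, -p*log2(p) = 0.521636
  p = 15/53 = 0.283019: log2(p) = -1.821030, -p*log2(p) = 0.515386
  p = 13/53 = 0.245283: log2(p) = -2.027481, -p*log2(p) = 0.497307
  p = 1/53 = 0.018868: log2(p) = -5.727920, -p*log2(p) = 0.108074
H = 0.234507 + 0.321320 + 0.521636 + 0.515386 + 0.497307 + 0.108074 = 2.198230

H = 2.1982 bits/symbol


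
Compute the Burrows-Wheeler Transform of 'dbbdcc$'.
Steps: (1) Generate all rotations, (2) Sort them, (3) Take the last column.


Rotations (sorted):
  0: $dbbdcc -> last char: c
  1: bbdcc$d -> last char: d
  2: bdcc$db -> last char: b
  3: c$dbbdc -> last char: c
  4: cc$dbbd -> last char: d
  5: dbbdcc$ -> last char: $
  6: dcc$dbb -> last char: b


BWT = cdbcd$b


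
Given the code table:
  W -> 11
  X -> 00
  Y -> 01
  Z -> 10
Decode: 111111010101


Decoding:
11 -> W
11 -> W
11 -> W
01 -> Y
01 -> Y
01 -> Y


Result: WWWYYY


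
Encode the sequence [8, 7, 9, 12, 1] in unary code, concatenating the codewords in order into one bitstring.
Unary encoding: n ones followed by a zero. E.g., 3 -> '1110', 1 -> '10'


Encode each number as n ones followed by a terminating 0:
  8 -> 111111110 (9 bits)
  7 -> 11111110 (8 bits)
  9 -> 1111111110 (10 bits)
  12 -> 1111111111110 (13 bits)
  1 -> 10 (2 bits)
Total length = 9 + 8 + 10 + 13 + 2 = 42 bits.

Unary([8, 7, 9, 12, 1]) = 111111110111111101111111110111111111111010 (42 bits)


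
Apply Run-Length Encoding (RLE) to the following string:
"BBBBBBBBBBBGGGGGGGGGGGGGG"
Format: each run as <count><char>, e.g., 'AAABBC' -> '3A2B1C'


Scanning runs left to right:
  i=0: run of 'B' x 11 -> '11B'
  i=11: run of 'G' x 14 -> '14G'

RLE = 11B14G


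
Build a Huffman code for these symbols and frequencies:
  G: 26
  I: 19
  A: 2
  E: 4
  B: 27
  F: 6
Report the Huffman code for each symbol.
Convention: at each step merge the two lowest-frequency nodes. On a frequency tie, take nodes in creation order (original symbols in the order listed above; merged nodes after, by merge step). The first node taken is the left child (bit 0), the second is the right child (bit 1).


Huffman tree construction:
Step 1: Merge A(2) + E(4) = 6
Step 2: Merge F(6) + (A+E)(6) = 12
Step 3: Merge (F+(A+E))(12) + I(19) = 31
Step 4: Merge G(26) + B(27) = 53
Step 5: Merge ((F+(A+E))+I)(31) + (G+B)(53) = 84
Read each symbol's code off the tree from the root (left child = 0, right child = 1).

Codes:
  G: 10 (length 2)
  I: 01 (length 2)
  A: 0010 (length 4)
  E: 0011 (length 4)
  B: 11 (length 2)
  F: 000 (length 3)
Average code length: 186/84 = 2.2143 bits/symbol


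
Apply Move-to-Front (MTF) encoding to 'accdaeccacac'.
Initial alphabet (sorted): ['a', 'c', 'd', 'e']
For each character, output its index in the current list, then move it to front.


MTF encoding:
'a': index 0 in ['a', 'c', 'd', 'e'] -> ['a', 'c', 'd', 'e']
'c': index 1 in ['a', 'c', 'd', 'e'] -> ['c', 'a', 'd', 'e']
'c': index 0 in ['c', 'a', 'd', 'e'] -> ['c', 'a', 'd', 'e']
'd': index 2 in ['c', 'a', 'd', 'e'] -> ['d', 'c', 'a', 'e']
'a': index 2 in ['d', 'c', 'a', 'e'] -> ['a', 'd', 'c', 'e']
'e': index 3 in ['a', 'd', 'c', 'e'] -> ['e', 'a', 'd', 'c']
'c': index 3 in ['e', 'a', 'd', 'c'] -> ['c', 'e', 'a', 'd']
'c': index 0 in ['c', 'e', 'a', 'd'] -> ['c', 'e', 'a', 'd']
'a': index 2 in ['c', 'e', 'a', 'd'] -> ['a', 'c', 'e', 'd']
'c': index 1 in ['a', 'c', 'e', 'd'] -> ['c', 'a', 'e', 'd']
'a': index 1 in ['c', 'a', 'e', 'd'] -> ['a', 'c', 'e', 'd']
'c': index 1 in ['a', 'c', 'e', 'd'] -> ['c', 'a', 'e', 'd']


Output: [0, 1, 0, 2, 2, 3, 3, 0, 2, 1, 1, 1]


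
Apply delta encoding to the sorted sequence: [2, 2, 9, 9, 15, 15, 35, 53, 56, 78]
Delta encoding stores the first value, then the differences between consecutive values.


First value: 2
Deltas:
  2 - 2 = 0
  9 - 2 = 7
  9 - 9 = 0
  15 - 9 = 6
  15 - 15 = 0
  35 - 15 = 20
  53 - 35 = 18
  56 - 53 = 3
  78 - 56 = 22


Delta encoded: [2, 0, 7, 0, 6, 0, 20, 18, 3, 22]


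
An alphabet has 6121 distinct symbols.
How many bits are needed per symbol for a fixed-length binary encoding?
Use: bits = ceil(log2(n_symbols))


log2(6121) = 12.5796
Bracket: 2^12 = 4096 < 6121 <= 2^13 = 8192
So ceil(log2(6121)) = 13

bits = ceil(log2(6121)) = ceil(12.5796) = 13 bits


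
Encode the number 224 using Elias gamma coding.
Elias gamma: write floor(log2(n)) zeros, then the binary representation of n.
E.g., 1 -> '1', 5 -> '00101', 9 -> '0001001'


num_bits = floor(log2(224)) + 1 = 8
leading_zeros = num_bits - 1 = 7
binary(224) = 11100000

Elias gamma(224) = '0000000' + '11100000' = 000000011100000 (15 bits)


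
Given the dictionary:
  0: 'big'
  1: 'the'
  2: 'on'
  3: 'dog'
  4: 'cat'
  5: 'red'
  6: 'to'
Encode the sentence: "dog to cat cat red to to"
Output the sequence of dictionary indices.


Look up each word in the dictionary:
  'dog' -> 3
  'to' -> 6
  'cat' -> 4
  'cat' -> 4
  'red' -> 5
  'to' -> 6
  'to' -> 6

Encoded: [3, 6, 4, 4, 5, 6, 6]


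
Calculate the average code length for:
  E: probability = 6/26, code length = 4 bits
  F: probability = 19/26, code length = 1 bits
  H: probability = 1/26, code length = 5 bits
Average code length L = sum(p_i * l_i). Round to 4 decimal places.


Weighted contributions p_i * l_i:
  E: (6/26) * 4 = 24/26
  F: (19/26) * 1 = 19/26
  H: (1/26) * 5 = 5/26
Sum = (24 + 19 + 5)/26 = 48/26

L = 48/26 = 1.8462 bits/symbol


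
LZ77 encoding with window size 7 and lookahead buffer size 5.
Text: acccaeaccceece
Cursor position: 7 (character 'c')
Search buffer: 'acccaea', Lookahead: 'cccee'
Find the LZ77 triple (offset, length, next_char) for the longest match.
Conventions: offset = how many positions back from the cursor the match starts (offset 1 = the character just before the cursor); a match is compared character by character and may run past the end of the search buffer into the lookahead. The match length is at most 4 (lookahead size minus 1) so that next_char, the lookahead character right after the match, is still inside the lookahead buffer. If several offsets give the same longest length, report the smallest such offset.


Try each offset into the search buffer:
  offset=1 (pos 6, char 'a'): match length 0
  offset=2 (pos 5, char 'e'): match length 0
  offset=3 (pos 4, char 'a'): match length 0
  offset=4 (pos 3, char 'c'): match length 1
  offset=5 (pos 2, char 'c'): match length 2
  offset=6 (pos 1, char 'c'): match length 3
  offset=7 (pos 0, char 'a'): match length 0
Longest match has length 3 at offset 6.
next_char = character at position 7 + 3 = 10 -> 'e'

Best match: offset=6, length=3 (matching 'ccc' starting at position 1)
LZ77 triple: (6, 3, 'e')


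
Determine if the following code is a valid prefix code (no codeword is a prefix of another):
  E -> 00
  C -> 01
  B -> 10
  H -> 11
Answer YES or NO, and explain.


Checking each pair (does one codeword prefix another?):
  E='00' vs C='01': no prefix
  E='00' vs B='10': no prefix
  E='00' vs H='11': no prefix
  C='01' vs E='00': no prefix
  C='01' vs B='10': no prefix
  C='01' vs H='11': no prefix
  B='10' vs E='00': no prefix
  B='10' vs C='01': no prefix
  B='10' vs H='11': no prefix
  H='11' vs E='00': no prefix
  H='11' vs C='01': no prefix
  H='11' vs B='10': no prefix
No violation found over all pairs.

YES -- this is a valid prefix code. No codeword is a prefix of any other codeword.


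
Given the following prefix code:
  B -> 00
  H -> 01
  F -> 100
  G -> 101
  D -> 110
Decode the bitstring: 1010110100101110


Decoding step by step:
Bits 101 -> G
Bits 01 -> H
Bits 101 -> G
Bits 00 -> B
Bits 101 -> G
Bits 110 -> D


Decoded message: GHGBGD


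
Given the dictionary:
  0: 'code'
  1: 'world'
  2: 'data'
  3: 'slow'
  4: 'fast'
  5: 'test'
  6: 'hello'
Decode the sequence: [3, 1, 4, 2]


Look up each index in the dictionary:
  3 -> 'slow'
  1 -> 'world'
  4 -> 'fast'
  2 -> 'data'

Decoded: "slow world fast data"


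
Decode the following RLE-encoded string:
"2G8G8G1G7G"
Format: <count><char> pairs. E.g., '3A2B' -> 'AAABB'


Expanding each <count><char> pair:
  2G -> 'GG'
  8G -> 'GGGGGGGG'
  8G -> 'GGGGGGGG'
  1G -> 'G'
  7G -> 'GGGGGGG'

Decoded = GGGGGGGGGGGGGGGGGGGGGGGGGG


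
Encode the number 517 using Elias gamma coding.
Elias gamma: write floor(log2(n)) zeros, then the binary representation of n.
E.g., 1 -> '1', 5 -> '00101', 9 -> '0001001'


num_bits = floor(log2(517)) + 1 = 10
leading_zeros = num_bits - 1 = 9
binary(517) = 1000000101

Elias gamma(517) = '000000000' + '1000000101' = 0000000001000000101 (19 bits)


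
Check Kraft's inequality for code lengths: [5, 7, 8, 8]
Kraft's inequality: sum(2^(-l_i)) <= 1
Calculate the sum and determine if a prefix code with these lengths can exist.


Sum = 2^(-5) + 2^(-7) + 2^(-8) + 2^(-8)
    = 0.03125 + 0.0078125 + 0.00390625 + 0.00390625
    = 12/256 = 0.046875
Since 0.046875 <= 1, Kraft's inequality IS satisfied.
A prefix code with these lengths CAN exist.

Kraft sum = 0.046875. Satisfied.


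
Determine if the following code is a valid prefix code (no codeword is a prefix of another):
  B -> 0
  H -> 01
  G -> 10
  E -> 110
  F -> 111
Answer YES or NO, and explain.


Checking each pair (does one codeword prefix another?):
  B='0' vs H='01': prefix -- VIOLATION

NO -- this is NOT a valid prefix code. B (0) is a prefix of H (01).


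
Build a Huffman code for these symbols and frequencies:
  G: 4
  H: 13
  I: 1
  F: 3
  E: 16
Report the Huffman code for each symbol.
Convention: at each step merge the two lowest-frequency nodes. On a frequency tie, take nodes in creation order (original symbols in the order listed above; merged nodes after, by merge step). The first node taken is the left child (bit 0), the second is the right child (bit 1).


Huffman tree construction:
Step 1: Merge I(1) + F(3) = 4
Step 2: Merge G(4) + (I+F)(4) = 8
Step 3: Merge (G+(I+F))(8) + H(13) = 21
Step 4: Merge E(16) + ((G+(I+F))+H)(21) = 37
Read each symbol's code off the tree from the root (left child = 0, right child = 1).

Codes:
  G: 100 (length 3)
  H: 11 (length 2)
  I: 1010 (length 4)
  F: 1011 (length 4)
  E: 0 (length 1)
Average code length: 70/37 = 1.8919 bits/symbol


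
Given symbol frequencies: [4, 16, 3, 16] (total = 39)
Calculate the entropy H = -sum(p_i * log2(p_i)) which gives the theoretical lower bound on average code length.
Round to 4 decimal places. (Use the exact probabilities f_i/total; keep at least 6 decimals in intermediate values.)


Per-symbol terms -p_i * log2(p_i) with p_i = f_i/39:
  p = 4/39 = 0.102564: log2(p) = -3.285402, -p*log2(p) = 0.336964
  p = 16/39 = 0.410256: log2(p) = -1.285402, -p*log2(p) = 0.527345
  p = 3/39 = 0.076923: log2(p) = -3.700440, -p*log2(p) = 0.284649
  p = 16/39 = 0.410256: log2(p) = -1.285402, -p*log2(p) = 0.527345
H = 0.336964 + 0.527345 + 0.284649 + 0.527345 = 1.676303

H = 1.6763 bits/symbol


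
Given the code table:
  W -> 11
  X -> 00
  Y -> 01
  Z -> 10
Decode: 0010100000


Decoding:
00 -> X
10 -> Z
10 -> Z
00 -> X
00 -> X


Result: XZZXX


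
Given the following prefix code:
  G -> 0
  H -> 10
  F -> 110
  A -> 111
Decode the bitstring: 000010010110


Decoding step by step:
Bits 0 -> G
Bits 0 -> G
Bits 0 -> G
Bits 0 -> G
Bits 10 -> H
Bits 0 -> G
Bits 10 -> H
Bits 110 -> F


Decoded message: GGGGHGHF


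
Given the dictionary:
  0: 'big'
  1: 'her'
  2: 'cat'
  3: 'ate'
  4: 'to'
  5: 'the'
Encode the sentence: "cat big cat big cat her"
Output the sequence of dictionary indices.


Look up each word in the dictionary:
  'cat' -> 2
  'big' -> 0
  'cat' -> 2
  'big' -> 0
  'cat' -> 2
  'her' -> 1

Encoded: [2, 0, 2, 0, 2, 1]


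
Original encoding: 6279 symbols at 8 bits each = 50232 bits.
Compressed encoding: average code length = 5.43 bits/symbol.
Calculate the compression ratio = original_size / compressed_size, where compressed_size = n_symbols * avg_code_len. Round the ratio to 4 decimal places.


original_size = n_symbols * orig_bits = 6279 * 8 = 50232 bits
compressed_size = n_symbols * avg_code_len = 6279 * 5.43 = 34094.97 bits
ratio = original_size / compressed_size = 50232 / 34094.97 = 1.4733

Compression ratio = 1.4733


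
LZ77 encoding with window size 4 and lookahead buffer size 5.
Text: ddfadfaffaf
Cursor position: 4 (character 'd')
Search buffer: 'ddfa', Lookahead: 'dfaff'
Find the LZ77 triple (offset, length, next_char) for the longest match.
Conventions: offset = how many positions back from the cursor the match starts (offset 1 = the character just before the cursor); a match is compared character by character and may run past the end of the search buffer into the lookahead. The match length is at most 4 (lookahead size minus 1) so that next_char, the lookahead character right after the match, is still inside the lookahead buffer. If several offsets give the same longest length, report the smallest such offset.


Try each offset into the search buffer:
  offset=1 (pos 3, char 'a'): match length 0
  offset=2 (pos 2, char 'f'): match length 0
  offset=3 (pos 1, char 'd'): match length 3
  offset=4 (pos 0, char 'd'): match length 1
Longest match has length 3 at offset 3.
next_char = character at position 4 + 3 = 7 -> 'f'

Best match: offset=3, length=3 (matching 'dfa' starting at position 1)
LZ77 triple: (3, 3, 'f')


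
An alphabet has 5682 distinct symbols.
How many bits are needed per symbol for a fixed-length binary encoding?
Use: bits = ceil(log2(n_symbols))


log2(5682) = 12.4722
Bracket: 2^12 = 4096 < 5682 <= 2^13 = 8192
So ceil(log2(5682)) = 13

bits = ceil(log2(5682)) = ceil(12.4722) = 13 bits


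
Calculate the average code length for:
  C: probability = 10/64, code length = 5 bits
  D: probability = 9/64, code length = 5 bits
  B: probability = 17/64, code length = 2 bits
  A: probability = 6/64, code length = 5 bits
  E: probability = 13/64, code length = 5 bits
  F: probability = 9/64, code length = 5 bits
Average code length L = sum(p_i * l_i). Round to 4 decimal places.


Weighted contributions p_i * l_i:
  C: (10/64) * 5 = 50/64
  D: (9/64) * 5 = 45/64
  B: (17/64) * 2 = 34/64
  A: (6/64) * 5 = 30/64
  E: (13/64) * 5 = 65/64
  F: (9/64) * 5 = 45/64
Sum = (50 + 45 + 34 + 30 + 65 + 45)/64 = 269/64

L = 269/64 = 4.2031 bits/symbol


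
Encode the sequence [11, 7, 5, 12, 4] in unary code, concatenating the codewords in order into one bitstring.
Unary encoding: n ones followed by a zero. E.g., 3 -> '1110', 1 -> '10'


Encode each number as n ones followed by a terminating 0:
  11 -> 111111111110 (12 bits)
  7 -> 11111110 (8 bits)
  5 -> 111110 (6 bits)
  12 -> 1111111111110 (13 bits)
  4 -> 11110 (5 bits)
Total length = 12 + 8 + 6 + 13 + 5 = 44 bits.

Unary([11, 7, 5, 12, 4]) = 11111111111011111110111110111111111111011110 (44 bits)


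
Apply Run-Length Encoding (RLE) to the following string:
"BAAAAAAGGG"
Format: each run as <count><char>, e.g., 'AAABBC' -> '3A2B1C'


Scanning runs left to right:
  i=0: run of 'B' x 1 -> '1B'
  i=1: run of 'A' x 6 -> '6A'
  i=7: run of 'G' x 3 -> '3G'

RLE = 1B6A3G


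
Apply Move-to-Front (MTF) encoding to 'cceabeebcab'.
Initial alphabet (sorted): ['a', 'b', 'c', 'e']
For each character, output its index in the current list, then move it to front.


MTF encoding:
'c': index 2 in ['a', 'b', 'c', 'e'] -> ['c', 'a', 'b', 'e']
'c': index 0 in ['c', 'a', 'b', 'e'] -> ['c', 'a', 'b', 'e']
'e': index 3 in ['c', 'a', 'b', 'e'] -> ['e', 'c', 'a', 'b']
'a': index 2 in ['e', 'c', 'a', 'b'] -> ['a', 'e', 'c', 'b']
'b': index 3 in ['a', 'e', 'c', 'b'] -> ['b', 'a', 'e', 'c']
'e': index 2 in ['b', 'a', 'e', 'c'] -> ['e', 'b', 'a', 'c']
'e': index 0 in ['e', 'b', 'a', 'c'] -> ['e', 'b', 'a', 'c']
'b': index 1 in ['e', 'b', 'a', 'c'] -> ['b', 'e', 'a', 'c']
'c': index 3 in ['b', 'e', 'a', 'c'] -> ['c', 'b', 'e', 'a']
'a': index 3 in ['c', 'b', 'e', 'a'] -> ['a', 'c', 'b', 'e']
'b': index 2 in ['a', 'c', 'b', 'e'] -> ['b', 'a', 'c', 'e']


Output: [2, 0, 3, 2, 3, 2, 0, 1, 3, 3, 2]


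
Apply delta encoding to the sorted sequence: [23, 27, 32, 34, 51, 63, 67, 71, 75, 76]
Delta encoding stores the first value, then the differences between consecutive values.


First value: 23
Deltas:
  27 - 23 = 4
  32 - 27 = 5
  34 - 32 = 2
  51 - 34 = 17
  63 - 51 = 12
  67 - 63 = 4
  71 - 67 = 4
  75 - 71 = 4
  76 - 75 = 1


Delta encoded: [23, 4, 5, 2, 17, 12, 4, 4, 4, 1]


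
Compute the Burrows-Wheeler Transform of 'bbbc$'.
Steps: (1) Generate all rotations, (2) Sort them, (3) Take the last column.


Rotations (sorted):
  0: $bbbc -> last char: c
  1: bbbc$ -> last char: $
  2: bbc$b -> last char: b
  3: bc$bb -> last char: b
  4: c$bbb -> last char: b


BWT = c$bbb


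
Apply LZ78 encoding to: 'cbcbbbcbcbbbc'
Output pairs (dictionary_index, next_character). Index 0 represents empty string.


LZ78 encoding steps:
Dictionary: {0: ''}
Step 1: w='' (idx 0), next='c' -> output (0, 'c'), add 'c' as idx 1
Step 2: w='' (idx 0), next='b' -> output (0, 'b'), add 'b' as idx 2
Step 3: w='c' (idx 1), next='b' -> output (1, 'b'), add 'cb' as idx 3
Step 4: w='b' (idx 2), next='b' -> output (2, 'b'), add 'bb' as idx 4
Step 5: w='cb' (idx 3), next='c' -> output (3, 'c'), add 'cbc' as idx 5
Step 6: w='bb' (idx 4), next='b' -> output (4, 'b'), add 'bbb' as idx 6
Step 7: w='c' (idx 1), end of input -> output (1, '')


Encoded: [(0, 'c'), (0, 'b'), (1, 'b'), (2, 'b'), (3, 'c'), (4, 'b'), (1, '')]


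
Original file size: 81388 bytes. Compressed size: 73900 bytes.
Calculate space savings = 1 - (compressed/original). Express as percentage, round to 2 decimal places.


ratio = compressed/original = 73900/81388 = 0.907996
savings = 1 - ratio = 1 - 0.907996 = 0.092004
as a percentage: 0.092004 * 100 = 9.2%

Space savings = 1 - 73900/81388 = 9.2%


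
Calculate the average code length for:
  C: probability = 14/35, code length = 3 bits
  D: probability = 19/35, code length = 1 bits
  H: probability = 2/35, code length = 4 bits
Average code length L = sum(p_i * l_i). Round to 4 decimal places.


Weighted contributions p_i * l_i:
  C: (14/35) * 3 = 42/35
  D: (19/35) * 1 = 19/35
  H: (2/35) * 4 = 8/35
Sum = (42 + 19 + 8)/35 = 69/35

L = 69/35 = 1.9714 bits/symbol


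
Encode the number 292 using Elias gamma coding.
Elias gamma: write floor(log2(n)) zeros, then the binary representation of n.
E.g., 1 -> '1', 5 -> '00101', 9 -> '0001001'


num_bits = floor(log2(292)) + 1 = 9
leading_zeros = num_bits - 1 = 8
binary(292) = 100100100

Elias gamma(292) = '00000000' + '100100100' = 00000000100100100 (17 bits)


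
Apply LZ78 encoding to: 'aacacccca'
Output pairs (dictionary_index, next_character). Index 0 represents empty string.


LZ78 encoding steps:
Dictionary: {0: ''}
Step 1: w='' (idx 0), next='a' -> output (0, 'a'), add 'a' as idx 1
Step 2: w='a' (idx 1), next='c' -> output (1, 'c'), add 'ac' as idx 2
Step 3: w='ac' (idx 2), next='c' -> output (2, 'c'), add 'acc' as idx 3
Step 4: w='' (idx 0), next='c' -> output (0, 'c'), add 'c' as idx 4
Step 5: w='c' (idx 4), next='a' -> output (4, 'a'), add 'ca' as idx 5


Encoded: [(0, 'a'), (1, 'c'), (2, 'c'), (0, 'c'), (4, 'a')]


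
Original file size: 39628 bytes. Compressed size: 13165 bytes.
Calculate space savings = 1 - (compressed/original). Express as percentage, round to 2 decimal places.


ratio = compressed/original = 13165/39628 = 0.332215
savings = 1 - ratio = 1 - 0.332215 = 0.667785
as a percentage: 0.667785 * 100 = 66.78%

Space savings = 1 - 13165/39628 = 66.78%


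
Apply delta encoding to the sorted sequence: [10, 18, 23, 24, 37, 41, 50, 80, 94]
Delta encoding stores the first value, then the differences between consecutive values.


First value: 10
Deltas:
  18 - 10 = 8
  23 - 18 = 5
  24 - 23 = 1
  37 - 24 = 13
  41 - 37 = 4
  50 - 41 = 9
  80 - 50 = 30
  94 - 80 = 14


Delta encoded: [10, 8, 5, 1, 13, 4, 9, 30, 14]


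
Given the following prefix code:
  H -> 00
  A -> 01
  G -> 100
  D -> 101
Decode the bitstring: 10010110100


Decoding step by step:
Bits 100 -> G
Bits 101 -> D
Bits 101 -> D
Bits 00 -> H


Decoded message: GDDH


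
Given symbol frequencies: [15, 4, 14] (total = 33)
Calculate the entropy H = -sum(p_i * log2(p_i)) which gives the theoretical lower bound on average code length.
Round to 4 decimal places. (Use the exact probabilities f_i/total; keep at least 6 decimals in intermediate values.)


Per-symbol terms -p_i * log2(p_i) with p_i = f_i/33:
  p = 15/33 = 0.454545: log2(p) = -1.137504, -p*log2(p) = 0.517047
  p = 4/33 = 0.121212: log2(p) = -3.044394, -p*log2(p) = 0.369017
  p = 14/33 = 0.424242: log2(p) = -1.237039, -p*log2(p) = 0.524805
H = 0.517047 + 0.369017 + 0.524805 = 1.410869

H = 1.4109 bits/symbol


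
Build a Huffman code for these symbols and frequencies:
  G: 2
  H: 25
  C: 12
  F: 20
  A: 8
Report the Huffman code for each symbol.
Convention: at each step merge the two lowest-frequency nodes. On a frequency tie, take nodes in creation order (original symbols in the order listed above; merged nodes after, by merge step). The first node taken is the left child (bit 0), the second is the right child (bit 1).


Huffman tree construction:
Step 1: Merge G(2) + A(8) = 10
Step 2: Merge (G+A)(10) + C(12) = 22
Step 3: Merge F(20) + ((G+A)+C)(22) = 42
Step 4: Merge H(25) + (F+((G+A)+C))(42) = 67
Read each symbol's code off the tree from the root (left child = 0, right child = 1).

Codes:
  G: 1100 (length 4)
  H: 0 (length 1)
  C: 111 (length 3)
  F: 10 (length 2)
  A: 1101 (length 4)
Average code length: 141/67 = 2.1045 bits/symbol


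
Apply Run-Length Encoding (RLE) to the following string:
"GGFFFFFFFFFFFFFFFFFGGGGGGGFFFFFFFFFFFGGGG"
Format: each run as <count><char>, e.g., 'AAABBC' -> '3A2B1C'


Scanning runs left to right:
  i=0: run of 'G' x 2 -> '2G'
  i=2: run of 'F' x 17 -> '17F'
  i=19: run of 'G' x 7 -> '7G'
  i=26: run of 'F' x 11 -> '11F'
  i=37: run of 'G' x 4 -> '4G'

RLE = 2G17F7G11F4G


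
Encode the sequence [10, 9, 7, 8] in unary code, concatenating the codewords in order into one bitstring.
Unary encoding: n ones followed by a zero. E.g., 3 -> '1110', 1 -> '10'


Encode each number as n ones followed by a terminating 0:
  10 -> 11111111110 (11 bits)
  9 -> 1111111110 (10 bits)
  7 -> 11111110 (8 bits)
  8 -> 111111110 (9 bits)
Total length = 11 + 10 + 8 + 9 = 38 bits.

Unary([10, 9, 7, 8]) = 11111111110111111111011111110111111110 (38 bits)


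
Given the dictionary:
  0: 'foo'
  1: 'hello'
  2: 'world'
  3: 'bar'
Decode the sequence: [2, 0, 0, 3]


Look up each index in the dictionary:
  2 -> 'world'
  0 -> 'foo'
  0 -> 'foo'
  3 -> 'bar'

Decoded: "world foo foo bar"


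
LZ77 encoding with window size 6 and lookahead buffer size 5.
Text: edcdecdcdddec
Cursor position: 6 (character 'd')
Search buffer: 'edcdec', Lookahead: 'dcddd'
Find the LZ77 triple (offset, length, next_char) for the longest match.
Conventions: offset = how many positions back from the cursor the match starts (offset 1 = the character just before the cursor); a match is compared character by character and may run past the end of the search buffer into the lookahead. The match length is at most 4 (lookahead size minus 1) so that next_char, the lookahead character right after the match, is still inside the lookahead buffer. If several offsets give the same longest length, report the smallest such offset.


Try each offset into the search buffer:
  offset=1 (pos 5, char 'c'): match length 0
  offset=2 (pos 4, char 'e'): match length 0
  offset=3 (pos 3, char 'd'): match length 1
  offset=4 (pos 2, char 'c'): match length 0
  offset=5 (pos 1, char 'd'): match length 3
  offset=6 (pos 0, char 'e'): match length 0
Longest match has length 3 at offset 5.
next_char = character at position 6 + 3 = 9 -> 'd'

Best match: offset=5, length=3 (matching 'dcd' starting at position 1)
LZ77 triple: (5, 3, 'd')


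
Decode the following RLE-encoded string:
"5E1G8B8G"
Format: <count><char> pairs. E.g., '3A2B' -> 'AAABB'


Expanding each <count><char> pair:
  5E -> 'EEEEE'
  1G -> 'G'
  8B -> 'BBBBBBBB'
  8G -> 'GGGGGGGG'

Decoded = EEEEEGBBBBBBBBGGGGGGGG


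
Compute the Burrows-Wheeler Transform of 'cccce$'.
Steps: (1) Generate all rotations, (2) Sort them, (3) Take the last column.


Rotations (sorted):
  0: $cccce -> last char: e
  1: cccce$ -> last char: $
  2: ccce$c -> last char: c
  3: cce$cc -> last char: c
  4: ce$ccc -> last char: c
  5: e$cccc -> last char: c


BWT = e$cccc


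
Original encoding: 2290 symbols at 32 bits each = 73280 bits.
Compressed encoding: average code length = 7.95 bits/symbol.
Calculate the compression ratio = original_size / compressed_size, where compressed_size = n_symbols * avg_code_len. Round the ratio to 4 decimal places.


original_size = n_symbols * orig_bits = 2290 * 32 = 73280 bits
compressed_size = n_symbols * avg_code_len = 2290 * 7.95 = 18205.5 bits
ratio = original_size / compressed_size = 73280 / 18205.5 = 4.0252

Compression ratio = 4.0252


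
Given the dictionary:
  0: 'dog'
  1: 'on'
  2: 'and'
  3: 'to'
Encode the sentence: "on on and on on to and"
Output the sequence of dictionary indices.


Look up each word in the dictionary:
  'on' -> 1
  'on' -> 1
  'and' -> 2
  'on' -> 1
  'on' -> 1
  'to' -> 3
  'and' -> 2

Encoded: [1, 1, 2, 1, 1, 3, 2]


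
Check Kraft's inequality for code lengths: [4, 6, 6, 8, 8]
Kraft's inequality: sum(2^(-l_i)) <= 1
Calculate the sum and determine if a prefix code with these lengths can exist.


Sum = 2^(-4) + 2^(-6) + 2^(-6) + 2^(-8) + 2^(-8)
    = 0.0625 + 0.015625 + 0.015625 + 0.00390625 + 0.00390625
    = 26/256 = 0.1015625
Since 0.1015625 <= 1, Kraft's inequality IS satisfied.
A prefix code with these lengths CAN exist.

Kraft sum = 0.1015625. Satisfied.


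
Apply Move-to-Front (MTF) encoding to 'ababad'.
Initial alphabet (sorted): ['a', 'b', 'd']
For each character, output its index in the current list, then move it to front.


MTF encoding:
'a': index 0 in ['a', 'b', 'd'] -> ['a', 'b', 'd']
'b': index 1 in ['a', 'b', 'd'] -> ['b', 'a', 'd']
'a': index 1 in ['b', 'a', 'd'] -> ['a', 'b', 'd']
'b': index 1 in ['a', 'b', 'd'] -> ['b', 'a', 'd']
'a': index 1 in ['b', 'a', 'd'] -> ['a', 'b', 'd']
'd': index 2 in ['a', 'b', 'd'] -> ['d', 'a', 'b']


Output: [0, 1, 1, 1, 1, 2]


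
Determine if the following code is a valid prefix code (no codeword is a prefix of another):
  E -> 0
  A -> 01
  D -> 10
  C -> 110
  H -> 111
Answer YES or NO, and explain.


Checking each pair (does one codeword prefix another?):
  E='0' vs A='01': prefix -- VIOLATION

NO -- this is NOT a valid prefix code. E (0) is a prefix of A (01).


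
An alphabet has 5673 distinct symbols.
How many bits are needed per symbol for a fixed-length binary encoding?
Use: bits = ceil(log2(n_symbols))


log2(5673) = 12.4699
Bracket: 2^12 = 4096 < 5673 <= 2^13 = 8192
So ceil(log2(5673)) = 13

bits = ceil(log2(5673)) = ceil(12.4699) = 13 bits


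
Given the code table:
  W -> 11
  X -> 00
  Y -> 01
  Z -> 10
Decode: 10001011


Decoding:
10 -> Z
00 -> X
10 -> Z
11 -> W


Result: ZXZW


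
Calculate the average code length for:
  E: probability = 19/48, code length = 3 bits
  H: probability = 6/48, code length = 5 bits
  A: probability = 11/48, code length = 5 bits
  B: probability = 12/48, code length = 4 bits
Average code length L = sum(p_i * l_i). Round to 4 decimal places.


Weighted contributions p_i * l_i:
  E: (19/48) * 3 = 57/48
  H: (6/48) * 5 = 30/48
  A: (11/48) * 5 = 55/48
  B: (12/48) * 4 = 48/48
Sum = (57 + 30 + 55 + 48)/48 = 190/48

L = 190/48 = 3.9583 bits/symbol


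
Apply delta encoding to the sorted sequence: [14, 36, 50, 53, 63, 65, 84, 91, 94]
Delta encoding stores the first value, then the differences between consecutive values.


First value: 14
Deltas:
  36 - 14 = 22
  50 - 36 = 14
  53 - 50 = 3
  63 - 53 = 10
  65 - 63 = 2
  84 - 65 = 19
  91 - 84 = 7
  94 - 91 = 3


Delta encoded: [14, 22, 14, 3, 10, 2, 19, 7, 3]


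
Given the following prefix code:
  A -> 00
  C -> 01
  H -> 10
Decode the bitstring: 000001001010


Decoding step by step:
Bits 00 -> A
Bits 00 -> A
Bits 01 -> C
Bits 00 -> A
Bits 10 -> H
Bits 10 -> H


Decoded message: AACAHH


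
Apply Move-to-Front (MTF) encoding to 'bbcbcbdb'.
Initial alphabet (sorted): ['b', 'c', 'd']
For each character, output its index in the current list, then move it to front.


MTF encoding:
'b': index 0 in ['b', 'c', 'd'] -> ['b', 'c', 'd']
'b': index 0 in ['b', 'c', 'd'] -> ['b', 'c', 'd']
'c': index 1 in ['b', 'c', 'd'] -> ['c', 'b', 'd']
'b': index 1 in ['c', 'b', 'd'] -> ['b', 'c', 'd']
'c': index 1 in ['b', 'c', 'd'] -> ['c', 'b', 'd']
'b': index 1 in ['c', 'b', 'd'] -> ['b', 'c', 'd']
'd': index 2 in ['b', 'c', 'd'] -> ['d', 'b', 'c']
'b': index 1 in ['d', 'b', 'c'] -> ['b', 'd', 'c']


Output: [0, 0, 1, 1, 1, 1, 2, 1]


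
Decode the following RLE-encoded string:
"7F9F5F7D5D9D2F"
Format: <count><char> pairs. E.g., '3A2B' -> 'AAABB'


Expanding each <count><char> pair:
  7F -> 'FFFFFFF'
  9F -> 'FFFFFFFFF'
  5F -> 'FFFFF'
  7D -> 'DDDDDDD'
  5D -> 'DDDDD'
  9D -> 'DDDDDDDDD'
  2F -> 'FF'

Decoded = FFFFFFFFFFFFFFFFFFFFFDDDDDDDDDDDDDDDDDDDDDFF


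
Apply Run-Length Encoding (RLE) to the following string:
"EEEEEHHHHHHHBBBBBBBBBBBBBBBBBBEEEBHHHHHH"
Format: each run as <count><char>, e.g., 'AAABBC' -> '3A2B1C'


Scanning runs left to right:
  i=0: run of 'E' x 5 -> '5E'
  i=5: run of 'H' x 7 -> '7H'
  i=12: run of 'B' x 18 -> '18B'
  i=30: run of 'E' x 3 -> '3E'
  i=33: run of 'B' x 1 -> '1B'
  i=34: run of 'H' x 6 -> '6H'

RLE = 5E7H18B3E1B6H


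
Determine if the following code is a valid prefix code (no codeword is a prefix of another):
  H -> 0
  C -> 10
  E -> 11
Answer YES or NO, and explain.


Checking each pair (does one codeword prefix another?):
  H='0' vs C='10': no prefix
  H='0' vs E='11': no prefix
  C='10' vs H='0': no prefix
  C='10' vs E='11': no prefix
  E='11' vs H='0': no prefix
  E='11' vs C='10': no prefix
No violation found over all pairs.

YES -- this is a valid prefix code. No codeword is a prefix of any other codeword.


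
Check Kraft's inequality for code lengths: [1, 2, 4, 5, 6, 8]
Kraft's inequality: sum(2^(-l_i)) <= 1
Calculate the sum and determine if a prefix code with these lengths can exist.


Sum = 2^(-1) + 2^(-2) + 2^(-4) + 2^(-5) + 2^(-6) + 2^(-8)
    = 0.5 + 0.25 + 0.0625 + 0.03125 + 0.015625 + 0.00390625
    = 221/256 = 0.86328125
Since 0.86328125 <= 1, Kraft's inequality IS satisfied.
A prefix code with these lengths CAN exist.

Kraft sum = 0.86328125. Satisfied.


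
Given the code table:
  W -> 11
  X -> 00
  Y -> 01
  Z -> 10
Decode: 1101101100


Decoding:
11 -> W
01 -> Y
10 -> Z
11 -> W
00 -> X


Result: WYZWX


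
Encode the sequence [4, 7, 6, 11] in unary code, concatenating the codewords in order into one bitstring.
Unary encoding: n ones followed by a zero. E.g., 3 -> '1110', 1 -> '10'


Encode each number as n ones followed by a terminating 0:
  4 -> 11110 (5 bits)
  7 -> 11111110 (8 bits)
  6 -> 1111110 (7 bits)
  11 -> 111111111110 (12 bits)
Total length = 5 + 8 + 7 + 12 = 32 bits.

Unary([4, 7, 6, 11]) = 11110111111101111110111111111110 (32 bits)


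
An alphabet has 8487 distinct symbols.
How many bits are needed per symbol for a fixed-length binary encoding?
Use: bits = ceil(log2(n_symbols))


log2(8487) = 13.051
Bracket: 2^13 = 8192 < 8487 <= 2^14 = 16384
So ceil(log2(8487)) = 14

bits = ceil(log2(8487)) = ceil(13.051) = 14 bits


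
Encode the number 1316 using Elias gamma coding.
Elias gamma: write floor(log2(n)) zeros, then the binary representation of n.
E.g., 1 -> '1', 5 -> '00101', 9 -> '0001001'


num_bits = floor(log2(1316)) + 1 = 11
leading_zeros = num_bits - 1 = 10
binary(1316) = 10100100100

Elias gamma(1316) = '0000000000' + '10100100100' = 000000000010100100100 (21 bits)


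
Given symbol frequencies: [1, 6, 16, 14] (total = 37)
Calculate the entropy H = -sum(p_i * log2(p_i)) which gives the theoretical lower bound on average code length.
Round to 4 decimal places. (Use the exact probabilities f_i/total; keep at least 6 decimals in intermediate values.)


Per-symbol terms -p_i * log2(p_i) with p_i = f_i/37:
  p = 1/37 = 0.027027: log2(p) = -5.209453, -p*log2(p) = 0.140796
  p = 6/37 = 0.162162: log2(p) = -2.624491, -p*log2(p) = 0.425593
  p = 16/37 = 0.432432: log2(p) = -1.209453, -p*log2(p) = 0.523007
  p = 14/37 = 0.378378: log2(p) = -1.402098, -p*log2(p) = 0.530524
H = 0.140796 + 0.425593 + 0.523007 + 0.530524 = 1.619920

H = 1.6199 bits/symbol


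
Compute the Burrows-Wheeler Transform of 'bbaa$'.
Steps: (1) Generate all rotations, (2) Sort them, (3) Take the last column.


Rotations (sorted):
  0: $bbaa -> last char: a
  1: a$bba -> last char: a
  2: aa$bb -> last char: b
  3: baa$b -> last char: b
  4: bbaa$ -> last char: $


BWT = aabb$


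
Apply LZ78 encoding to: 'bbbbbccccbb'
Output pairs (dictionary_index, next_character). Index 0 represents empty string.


LZ78 encoding steps:
Dictionary: {0: ''}
Step 1: w='' (idx 0), next='b' -> output (0, 'b'), add 'b' as idx 1
Step 2: w='b' (idx 1), next='b' -> output (1, 'b'), add 'bb' as idx 2
Step 3: w='bb' (idx 2), next='c' -> output (2, 'c'), add 'bbc' as idx 3
Step 4: w='' (idx 0), next='c' -> output (0, 'c'), add 'c' as idx 4
Step 5: w='c' (idx 4), next='c' -> output (4, 'c'), add 'cc' as idx 5
Step 6: w='bb' (idx 2), end of input -> output (2, '')


Encoded: [(0, 'b'), (1, 'b'), (2, 'c'), (0, 'c'), (4, 'c'), (2, '')]


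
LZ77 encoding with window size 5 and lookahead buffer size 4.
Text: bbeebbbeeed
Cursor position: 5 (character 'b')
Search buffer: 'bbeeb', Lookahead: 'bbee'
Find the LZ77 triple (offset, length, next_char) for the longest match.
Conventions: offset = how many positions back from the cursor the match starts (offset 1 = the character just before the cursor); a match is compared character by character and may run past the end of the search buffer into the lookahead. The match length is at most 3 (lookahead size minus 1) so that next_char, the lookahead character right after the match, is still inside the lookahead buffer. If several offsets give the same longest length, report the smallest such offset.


Try each offset into the search buffer:
  offset=1 (pos 4, char 'b'): match length 2
  offset=2 (pos 3, char 'e'): match length 0
  offset=3 (pos 2, char 'e'): match length 0
  offset=4 (pos 1, char 'b'): match length 1
  offset=5 (pos 0, char 'b'): match length 3
Longest match has length 3 at offset 5.
next_char = character at position 5 + 3 = 8 -> 'e'

Best match: offset=5, length=3 (matching 'bbe' starting at position 0)
LZ77 triple: (5, 3, 'e')


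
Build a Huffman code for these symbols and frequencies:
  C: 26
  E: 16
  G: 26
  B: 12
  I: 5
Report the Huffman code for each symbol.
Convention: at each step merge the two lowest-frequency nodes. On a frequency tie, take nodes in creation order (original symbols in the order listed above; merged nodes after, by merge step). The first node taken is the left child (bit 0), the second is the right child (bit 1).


Huffman tree construction:
Step 1: Merge I(5) + B(12) = 17
Step 2: Merge E(16) + (I+B)(17) = 33
Step 3: Merge C(26) + G(26) = 52
Step 4: Merge (E+(I+B))(33) + (C+G)(52) = 85
Read each symbol's code off the tree from the root (left child = 0, right child = 1).

Codes:
  C: 10 (length 2)
  E: 00 (length 2)
  G: 11 (length 2)
  B: 011 (length 3)
  I: 010 (length 3)
Average code length: 187/85 = 2.2000 bits/symbol


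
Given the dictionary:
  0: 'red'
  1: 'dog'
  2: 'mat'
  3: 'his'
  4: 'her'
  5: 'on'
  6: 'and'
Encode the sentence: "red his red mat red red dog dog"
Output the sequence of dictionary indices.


Look up each word in the dictionary:
  'red' -> 0
  'his' -> 3
  'red' -> 0
  'mat' -> 2
  'red' -> 0
  'red' -> 0
  'dog' -> 1
  'dog' -> 1

Encoded: [0, 3, 0, 2, 0, 0, 1, 1]


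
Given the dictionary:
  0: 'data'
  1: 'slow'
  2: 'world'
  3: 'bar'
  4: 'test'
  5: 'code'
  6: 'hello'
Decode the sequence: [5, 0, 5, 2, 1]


Look up each index in the dictionary:
  5 -> 'code'
  0 -> 'data'
  5 -> 'code'
  2 -> 'world'
  1 -> 'slow'

Decoded: "code data code world slow"


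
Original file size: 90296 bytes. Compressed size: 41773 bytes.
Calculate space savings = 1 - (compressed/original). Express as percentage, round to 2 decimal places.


ratio = compressed/original = 41773/90296 = 0.462623
savings = 1 - ratio = 1 - 0.462623 = 0.537377
as a percentage: 0.537377 * 100 = 53.74%

Space savings = 1 - 41773/90296 = 53.74%


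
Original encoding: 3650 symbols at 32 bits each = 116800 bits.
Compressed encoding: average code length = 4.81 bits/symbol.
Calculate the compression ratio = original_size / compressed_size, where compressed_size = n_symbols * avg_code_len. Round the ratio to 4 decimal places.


original_size = n_symbols * orig_bits = 3650 * 32 = 116800 bits
compressed_size = n_symbols * avg_code_len = 3650 * 4.81 = 17556.5 bits
ratio = original_size / compressed_size = 116800 / 17556.5 = 6.6528

Compression ratio = 6.6528


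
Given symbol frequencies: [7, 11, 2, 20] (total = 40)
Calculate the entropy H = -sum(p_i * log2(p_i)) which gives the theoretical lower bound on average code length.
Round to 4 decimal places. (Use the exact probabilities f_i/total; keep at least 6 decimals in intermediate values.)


Per-symbol terms -p_i * log2(p_i) with p_i = f_i/40:
  p = 7/40 = 0.175000: log2(p) = -2.514573, -p*log2(p) = 0.440050
  p = 11/40 = 0.275000: log2(p) = -1.862496, -p*log2(p) = 0.512187
  p = 2/40 = 0.050000: log2(p) = -4.321928, -p*log2(p) = 0.216096
  p = 20/40 = 0.500000: log2(p) = -1.000000, -p*log2(p) = 0.500000
H = 0.440050 + 0.512187 + 0.216096 + 0.500000 = 1.668333

H = 1.6683 bits/symbol


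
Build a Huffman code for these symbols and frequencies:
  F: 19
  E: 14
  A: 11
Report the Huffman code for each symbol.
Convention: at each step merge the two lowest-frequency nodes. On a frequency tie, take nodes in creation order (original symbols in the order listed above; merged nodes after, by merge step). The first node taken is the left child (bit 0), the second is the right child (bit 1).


Huffman tree construction:
Step 1: Merge A(11) + E(14) = 25
Step 2: Merge F(19) + (A+E)(25) = 44
Read each symbol's code off the tree from the root (left child = 0, right child = 1).

Codes:
  F: 0 (length 1)
  E: 11 (length 2)
  A: 10 (length 2)
Average code length: 69/44 = 1.5682 bits/symbol


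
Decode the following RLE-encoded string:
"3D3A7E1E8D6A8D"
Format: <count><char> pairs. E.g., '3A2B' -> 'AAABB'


Expanding each <count><char> pair:
  3D -> 'DDD'
  3A -> 'AAA'
  7E -> 'EEEEEEE'
  1E -> 'E'
  8D -> 'DDDDDDDD'
  6A -> 'AAAAAA'
  8D -> 'DDDDDDDD'

Decoded = DDDAAAEEEEEEEEDDDDDDDDAAAAAADDDDDDDD
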